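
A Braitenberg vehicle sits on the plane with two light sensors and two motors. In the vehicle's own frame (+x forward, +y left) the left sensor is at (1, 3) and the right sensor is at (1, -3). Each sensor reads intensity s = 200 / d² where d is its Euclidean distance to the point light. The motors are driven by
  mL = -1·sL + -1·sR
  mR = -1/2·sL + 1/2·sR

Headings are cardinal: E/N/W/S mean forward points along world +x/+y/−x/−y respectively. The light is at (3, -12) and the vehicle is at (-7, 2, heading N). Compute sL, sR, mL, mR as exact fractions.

left sensor world pos  = (-10, 3); dL² = 394
right sensor world pos = (-4, 3); dR² = 274
sL = 200/394 = 100/197
sR = 200/274 = 100/137
mL = -1·sL + -1·sR = -33400/26989
mR = -1/2·sL + 1/2·sR = 3000/26989

100/197 100/137 -33400/26989 3000/26989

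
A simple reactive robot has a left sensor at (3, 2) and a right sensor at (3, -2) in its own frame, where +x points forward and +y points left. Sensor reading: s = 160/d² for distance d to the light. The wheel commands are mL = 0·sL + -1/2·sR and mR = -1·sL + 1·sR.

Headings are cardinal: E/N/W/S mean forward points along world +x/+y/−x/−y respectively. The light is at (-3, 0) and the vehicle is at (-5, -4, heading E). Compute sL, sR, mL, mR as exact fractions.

left sensor world pos  = (-2, -2); dL² = 5
right sensor world pos = (-2, -6); dR² = 37
sL = 160/5 = 32
sR = 160/37 = 160/37
mL = 0·sL + -1/2·sR = -80/37
mR = -1·sL + 1·sR = -1024/37

32 160/37 -80/37 -1024/37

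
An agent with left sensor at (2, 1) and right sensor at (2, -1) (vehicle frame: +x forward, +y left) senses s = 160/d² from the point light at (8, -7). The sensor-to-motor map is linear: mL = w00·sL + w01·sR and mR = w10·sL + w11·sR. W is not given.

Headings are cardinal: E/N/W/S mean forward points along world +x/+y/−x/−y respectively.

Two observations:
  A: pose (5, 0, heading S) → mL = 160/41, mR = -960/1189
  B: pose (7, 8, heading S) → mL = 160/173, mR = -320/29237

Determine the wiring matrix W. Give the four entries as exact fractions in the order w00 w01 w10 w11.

0 1 -1/2 1/2

obs A: pose=(5,0,S) → sL=160/29, sR=160/41, mL=160/41, mR=-960/1189
obs B: pose=(7,8,S) → sL=160/169, sR=160/173, mL=160/173, mR=-320/29237
sensor matrix S = [[160/29, 160/41], [160/169, 160/173]]; det S = 48947200/34762793
solve [mL_A; mL_B] = S·[w00; w01] and [mR_A; mR_B] = S·[w10; w11]:
  w00 = 0, w01 = 1, w10 = -1/2, w11 = 1/2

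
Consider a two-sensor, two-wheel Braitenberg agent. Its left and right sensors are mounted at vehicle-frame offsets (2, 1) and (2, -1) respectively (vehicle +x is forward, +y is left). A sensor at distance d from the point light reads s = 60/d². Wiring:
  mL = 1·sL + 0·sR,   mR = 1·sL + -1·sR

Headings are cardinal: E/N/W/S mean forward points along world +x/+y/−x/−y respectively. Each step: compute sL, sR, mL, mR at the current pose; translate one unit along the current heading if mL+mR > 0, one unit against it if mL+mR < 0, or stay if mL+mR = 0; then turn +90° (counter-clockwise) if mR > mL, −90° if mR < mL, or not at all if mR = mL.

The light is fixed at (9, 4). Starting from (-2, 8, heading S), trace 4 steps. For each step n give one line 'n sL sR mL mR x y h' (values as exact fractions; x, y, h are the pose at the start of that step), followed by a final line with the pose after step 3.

n=0: pose=(-2,8,S); sL=15/26, sR=15/37; mL=15/26, mR=165/962; mL+mR=360/481 → advance +1; mR−mL=-15/37 → turn -1·90°
n=1: pose=(-2,7,W); sL=60/173, sR=12/37; mL=60/173, mR=144/6401; mL+mR=2364/6401 → advance +1; mR−mL=-12/37 → turn -1·90°
n=2: pose=(-3,7,N); sL=30/97, sR=30/73; mL=30/97, mR=-720/7081; mL+mR=1470/7081 → advance +1; mR−mL=-30/73 → turn -1·90°
n=3: pose=(-3,8,E); sL=12/25, sR=60/109; mL=12/25, mR=-192/2725; mL+mR=1116/2725 → advance +1; mR−mL=-60/109 → turn -1·90°

0 15/26 15/37 15/26 165/962 -2 8 S
1 60/173 12/37 60/173 144/6401 -2 7 W
2 30/97 30/73 30/97 -720/7081 -3 7 N
3 12/25 60/109 12/25 -192/2725 -3 8 E
final -2 8 S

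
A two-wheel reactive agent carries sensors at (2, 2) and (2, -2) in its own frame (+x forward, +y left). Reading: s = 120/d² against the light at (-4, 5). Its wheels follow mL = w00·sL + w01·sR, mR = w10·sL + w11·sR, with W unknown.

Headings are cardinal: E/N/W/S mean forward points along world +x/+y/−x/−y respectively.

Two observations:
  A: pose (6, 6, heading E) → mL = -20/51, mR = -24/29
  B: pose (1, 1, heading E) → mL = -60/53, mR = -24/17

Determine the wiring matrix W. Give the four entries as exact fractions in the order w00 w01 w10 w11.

-1/2 0 0 -1

obs A: pose=(6,6,E) → sL=40/51, sR=24/29, mL=-20/51, mR=-24/29
obs B: pose=(1,1,E) → sL=120/53, sR=24/17, mL=-60/53, mR=-24/17
sensor matrix S = [[40/51, 24/29], [120/53, 24/17]]; det S = -340480/444193
solve [mL_A; mL_B] = S·[w00; w01] and [mR_A; mR_B] = S·[w10; w11]:
  w00 = -1/2, w01 = 0, w10 = 0, w11 = -1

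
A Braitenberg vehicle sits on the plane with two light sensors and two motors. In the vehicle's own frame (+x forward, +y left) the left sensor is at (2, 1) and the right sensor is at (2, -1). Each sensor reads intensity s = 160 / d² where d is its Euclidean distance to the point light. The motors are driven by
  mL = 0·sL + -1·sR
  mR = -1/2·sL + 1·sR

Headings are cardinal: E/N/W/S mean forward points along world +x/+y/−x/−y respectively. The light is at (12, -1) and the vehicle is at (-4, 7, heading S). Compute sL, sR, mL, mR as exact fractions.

160/261 32/65 -32/65 3152/16965

left sensor world pos  = (-3, 5); dL² = 261
right sensor world pos = (-5, 5); dR² = 325
sL = 160/261 = 160/261
sR = 160/325 = 32/65
mL = 0·sL + -1·sR = -32/65
mR = -1/2·sL + 1·sR = 3152/16965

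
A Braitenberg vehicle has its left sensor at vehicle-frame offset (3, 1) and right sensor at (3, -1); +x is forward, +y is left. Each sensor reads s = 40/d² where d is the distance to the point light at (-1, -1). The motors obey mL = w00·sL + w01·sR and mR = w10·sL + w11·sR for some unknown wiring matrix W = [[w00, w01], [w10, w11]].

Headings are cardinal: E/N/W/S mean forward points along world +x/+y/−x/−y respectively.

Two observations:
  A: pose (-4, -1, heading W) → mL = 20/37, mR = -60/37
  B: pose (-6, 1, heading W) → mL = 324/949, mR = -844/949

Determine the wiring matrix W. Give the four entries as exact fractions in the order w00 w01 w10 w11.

1 -1/2 -1 -1/2

obs A: pose=(-4,-1,W) → sL=40/37, sR=40/37, mL=20/37, mR=-60/37
obs B: pose=(-6,1,W) → sL=8/13, sR=40/73, mL=324/949, mR=-844/949
sensor matrix S = [[40/37, 40/37], [8/13, 40/73]]; det S = -2560/35113
solve [mL_A; mL_B] = S·[w00; w01] and [mR_A; mR_B] = S·[w10; w11]:
  w00 = 1, w01 = -1/2, w10 = -1, w11 = -1/2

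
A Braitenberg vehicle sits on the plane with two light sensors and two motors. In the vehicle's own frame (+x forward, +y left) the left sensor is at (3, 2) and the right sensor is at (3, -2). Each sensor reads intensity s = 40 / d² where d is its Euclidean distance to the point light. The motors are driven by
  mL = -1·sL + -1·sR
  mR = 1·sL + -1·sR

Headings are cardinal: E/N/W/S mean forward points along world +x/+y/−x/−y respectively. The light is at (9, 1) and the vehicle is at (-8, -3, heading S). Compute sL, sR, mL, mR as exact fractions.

20/137 4/41 -1368/5617 272/5617

left sensor world pos  = (-6, -6); dL² = 274
right sensor world pos = (-10, -6); dR² = 410
sL = 40/274 = 20/137
sR = 40/410 = 4/41
mL = -1·sL + -1·sR = -1368/5617
mR = 1·sL + -1·sR = 272/5617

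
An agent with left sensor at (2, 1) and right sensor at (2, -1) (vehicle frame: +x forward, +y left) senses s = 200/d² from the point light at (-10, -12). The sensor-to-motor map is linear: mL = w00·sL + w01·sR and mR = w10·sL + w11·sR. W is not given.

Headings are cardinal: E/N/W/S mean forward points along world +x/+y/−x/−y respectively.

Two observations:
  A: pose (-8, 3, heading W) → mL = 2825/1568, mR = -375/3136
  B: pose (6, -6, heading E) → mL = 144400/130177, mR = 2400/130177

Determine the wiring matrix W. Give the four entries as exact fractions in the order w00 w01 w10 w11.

obs A: pose=(-8,3,W) → sL=50/49, sR=25/32, mL=2825/1568, mR=-375/3136
obs B: pose=(6,-6,E) → sL=200/373, sR=200/349, mL=144400/130177, mR=2400/130177
sensor matrix S = [[50/49, 25/32], [200/373, 200/349]]; det S = 4231875/25514692
solve [mL_A; mL_B] = S·[w00; w01] and [mR_A; mR_B] = S·[w10; w11]:
  w00 = 1, w01 = 1, w10 = -1/2, w11 = 1/2

1 1 -1/2 1/2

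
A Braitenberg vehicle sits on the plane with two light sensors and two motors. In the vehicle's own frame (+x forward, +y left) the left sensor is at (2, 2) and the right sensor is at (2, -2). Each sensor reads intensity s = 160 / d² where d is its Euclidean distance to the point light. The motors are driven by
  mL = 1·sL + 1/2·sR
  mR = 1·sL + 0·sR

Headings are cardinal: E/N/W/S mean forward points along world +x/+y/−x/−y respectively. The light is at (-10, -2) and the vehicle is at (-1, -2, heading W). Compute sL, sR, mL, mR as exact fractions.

160/53 160/53 240/53 160/53

left sensor world pos  = (-3, -4); dL² = 53
right sensor world pos = (-3, 0); dR² = 53
sL = 160/53 = 160/53
sR = 160/53 = 160/53
mL = 1·sL + 1/2·sR = 240/53
mR = 1·sL + 0·sR = 160/53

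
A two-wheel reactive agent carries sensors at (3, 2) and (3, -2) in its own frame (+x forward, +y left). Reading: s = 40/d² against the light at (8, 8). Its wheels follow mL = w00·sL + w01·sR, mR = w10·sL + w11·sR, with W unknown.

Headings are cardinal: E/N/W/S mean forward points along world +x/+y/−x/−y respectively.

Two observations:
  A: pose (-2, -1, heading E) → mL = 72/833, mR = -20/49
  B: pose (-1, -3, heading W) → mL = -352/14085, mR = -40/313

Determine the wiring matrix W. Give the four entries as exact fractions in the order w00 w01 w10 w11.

obs A: pose=(-2,-1,E) → sL=20/49, sR=4/17, mL=72/833, mR=-20/49
obs B: pose=(-1,-3,W) → sL=40/313, sR=8/45, mL=-352/14085, mR=-40/313
sensor matrix S = [[20/49, 4/17], [40/313, 8/45]]; det S = 99712/2346561
solve [mL_A; mL_B] = S·[w00; w01] and [mR_A; mR_B] = S·[w10; w11]:
  w00 = 1/2, w01 = -1/2, w10 = -1, w11 = 0

1/2 -1/2 -1 0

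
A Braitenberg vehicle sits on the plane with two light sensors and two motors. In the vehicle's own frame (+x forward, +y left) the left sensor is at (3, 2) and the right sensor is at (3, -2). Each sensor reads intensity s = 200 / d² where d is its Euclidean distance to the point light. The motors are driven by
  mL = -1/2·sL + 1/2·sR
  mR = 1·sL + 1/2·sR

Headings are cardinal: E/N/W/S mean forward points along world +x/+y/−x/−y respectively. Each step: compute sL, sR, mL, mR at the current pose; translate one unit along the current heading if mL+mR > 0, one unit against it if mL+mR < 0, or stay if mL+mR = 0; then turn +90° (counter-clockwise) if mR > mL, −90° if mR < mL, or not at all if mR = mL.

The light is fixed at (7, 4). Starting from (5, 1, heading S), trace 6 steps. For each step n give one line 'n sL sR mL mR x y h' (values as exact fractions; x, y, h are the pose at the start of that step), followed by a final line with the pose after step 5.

0 50/9 50/13 -100/117 875/117 5 1 S
1 40 200/37 -640/37 1580/37 5 0 E
2 20 100 40 70 6 0 N
3 200/41 200/17 2400/697 7500/697 6 1 W
4 50/9 50/13 -100/117 875/117 5 1 S
5 40 200/37 -640/37 1580/37 5 0 E
final 6 0 N

n=0: pose=(5,1,S); sL=50/9, sR=50/13; mL=-100/117, mR=875/117; mL+mR=775/117 → advance +1; mR−mL=25/3 → turn +1·90°
n=1: pose=(5,0,E); sL=40, sR=200/37; mL=-640/37, mR=1580/37; mL+mR=940/37 → advance +1; mR−mL=60 → turn +1·90°
n=2: pose=(6,0,N); sL=20, sR=100; mL=40, mR=70; mL+mR=110 → advance +1; mR−mL=30 → turn +1·90°
n=3: pose=(6,1,W); sL=200/41, sR=200/17; mL=2400/697, mR=7500/697; mL+mR=9900/697 → advance +1; mR−mL=300/41 → turn +1·90°
n=4: pose=(5,1,S); sL=50/9, sR=50/13; mL=-100/117, mR=875/117; mL+mR=775/117 → advance +1; mR−mL=25/3 → turn +1·90°
n=5: pose=(5,0,E); sL=40, sR=200/37; mL=-640/37, mR=1580/37; mL+mR=940/37 → advance +1; mR−mL=60 → turn +1·90°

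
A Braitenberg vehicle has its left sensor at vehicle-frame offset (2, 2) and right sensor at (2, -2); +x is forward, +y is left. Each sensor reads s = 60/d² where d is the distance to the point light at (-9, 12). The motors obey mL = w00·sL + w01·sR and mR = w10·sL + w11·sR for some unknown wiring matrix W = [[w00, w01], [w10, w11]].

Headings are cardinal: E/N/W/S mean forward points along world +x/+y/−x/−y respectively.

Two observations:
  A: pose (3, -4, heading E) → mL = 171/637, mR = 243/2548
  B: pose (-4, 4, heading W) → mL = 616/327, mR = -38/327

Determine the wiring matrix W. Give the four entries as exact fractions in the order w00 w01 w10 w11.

1 1 1 -1/2

obs A: pose=(3,-4,E) → sL=15/98, sR=3/26, mL=171/637, mR=243/2548
obs B: pose=(-4,4,W) → sL=60/109, sR=4/3, mL=616/327, mR=-38/327
sensor matrix S = [[15/98, 3/26], [60/109, 4/3]]; det S = 9760/69433
solve [mL_A; mL_B] = S·[w00; w01] and [mR_A; mR_B] = S·[w10; w11]:
  w00 = 1, w01 = 1, w10 = 1, w11 = -1/2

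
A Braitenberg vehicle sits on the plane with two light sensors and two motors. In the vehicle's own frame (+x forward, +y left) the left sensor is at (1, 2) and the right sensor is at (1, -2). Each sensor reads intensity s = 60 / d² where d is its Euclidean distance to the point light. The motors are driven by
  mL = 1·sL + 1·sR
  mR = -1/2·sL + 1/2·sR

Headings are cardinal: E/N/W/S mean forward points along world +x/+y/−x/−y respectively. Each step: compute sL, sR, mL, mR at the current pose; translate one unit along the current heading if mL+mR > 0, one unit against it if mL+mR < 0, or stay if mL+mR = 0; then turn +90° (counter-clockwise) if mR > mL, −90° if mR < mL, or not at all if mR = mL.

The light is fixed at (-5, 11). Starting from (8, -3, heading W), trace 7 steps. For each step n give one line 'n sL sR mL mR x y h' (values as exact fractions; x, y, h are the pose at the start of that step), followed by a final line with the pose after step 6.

n=0: pose=(8,-3,W); sL=3/20, sR=5/24; mL=43/120, mR=7/240; mL+mR=31/80 → advance +1; mR−mL=-79/240 → turn -1·90°
n=1: pose=(7,-3,N); sL=60/269, sR=12/73; mL=7608/19637, mR=-576/19637; mL+mR=7032/19637 → advance +1; mR−mL=-8184/19637 → turn -1·90°
n=2: pose=(7,-2,E); sL=6/29, sR=30/197; mL=2052/5713, mR=-156/5713; mL+mR=1896/5713 → advance +1; mR−mL=-2208/5713 → turn -1·90°
n=3: pose=(8,-2,S); sL=60/421, sR=60/317; mL=44280/133457, mR=3120/133457; mL+mR=47400/133457 → advance +1; mR−mL=-41160/133457 → turn -1·90°
n=4: pose=(8,-3,W); sL=3/20, sR=5/24; mL=43/120, mR=7/240; mL+mR=31/80 → advance +1; mR−mL=-79/240 → turn -1·90°
n=5: pose=(7,-3,N); sL=60/269, sR=12/73; mL=7608/19637, mR=-576/19637; mL+mR=7032/19637 → advance +1; mR−mL=-8184/19637 → turn -1·90°
n=6: pose=(7,-2,E); sL=6/29, sR=30/197; mL=2052/5713, mR=-156/5713; mL+mR=1896/5713 → advance +1; mR−mL=-2208/5713 → turn -1·90°

0 3/20 5/24 43/120 7/240 8 -3 W
1 60/269 12/73 7608/19637 -576/19637 7 -3 N
2 6/29 30/197 2052/5713 -156/5713 7 -2 E
3 60/421 60/317 44280/133457 3120/133457 8 -2 S
4 3/20 5/24 43/120 7/240 8 -3 W
5 60/269 12/73 7608/19637 -576/19637 7 -3 N
6 6/29 30/197 2052/5713 -156/5713 7 -2 E
final 8 -2 S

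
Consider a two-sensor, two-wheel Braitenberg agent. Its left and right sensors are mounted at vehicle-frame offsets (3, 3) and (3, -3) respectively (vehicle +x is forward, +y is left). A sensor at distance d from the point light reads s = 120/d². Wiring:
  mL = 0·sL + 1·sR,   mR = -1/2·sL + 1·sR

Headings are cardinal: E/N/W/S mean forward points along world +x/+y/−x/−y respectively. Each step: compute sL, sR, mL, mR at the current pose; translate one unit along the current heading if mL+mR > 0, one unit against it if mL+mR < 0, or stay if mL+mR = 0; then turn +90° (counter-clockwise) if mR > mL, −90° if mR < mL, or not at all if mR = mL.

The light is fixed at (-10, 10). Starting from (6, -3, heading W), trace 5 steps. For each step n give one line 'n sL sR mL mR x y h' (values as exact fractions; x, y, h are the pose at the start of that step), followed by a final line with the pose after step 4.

n=0: pose=(6,-3,W); sL=24/85, sR=120/269; mL=120/269, mR=6972/22865; mL+mR=17172/22865 → advance +1; mR−mL=-12/85 → turn -1·90°
n=1: pose=(5,-3,N); sL=30/61, sR=15/53; mL=15/53, mR=120/3233; mL+mR=1035/3233 → advance +1; mR−mL=-15/61 → turn -1·90°
n=2: pose=(5,-2,E); sL=8/27, sR=40/183; mL=40/183, mR=116/1647; mL+mR=476/1647 → advance +1; mR−mL=-4/27 → turn -1·90°
n=3: pose=(6,-2,S); sL=60/293, sR=60/197; mL=60/197, mR=11670/57721; mL+mR=29250/57721 → advance +1; mR−mL=-30/293 → turn -1·90°
n=4: pose=(6,-3,W); sL=24/85, sR=120/269; mL=120/269, mR=6972/22865; mL+mR=17172/22865 → advance +1; mR−mL=-12/85 → turn -1·90°

0 24/85 120/269 120/269 6972/22865 6 -3 W
1 30/61 15/53 15/53 120/3233 5 -3 N
2 8/27 40/183 40/183 116/1647 5 -2 E
3 60/293 60/197 60/197 11670/57721 6 -2 S
4 24/85 120/269 120/269 6972/22865 6 -3 W
final 5 -3 N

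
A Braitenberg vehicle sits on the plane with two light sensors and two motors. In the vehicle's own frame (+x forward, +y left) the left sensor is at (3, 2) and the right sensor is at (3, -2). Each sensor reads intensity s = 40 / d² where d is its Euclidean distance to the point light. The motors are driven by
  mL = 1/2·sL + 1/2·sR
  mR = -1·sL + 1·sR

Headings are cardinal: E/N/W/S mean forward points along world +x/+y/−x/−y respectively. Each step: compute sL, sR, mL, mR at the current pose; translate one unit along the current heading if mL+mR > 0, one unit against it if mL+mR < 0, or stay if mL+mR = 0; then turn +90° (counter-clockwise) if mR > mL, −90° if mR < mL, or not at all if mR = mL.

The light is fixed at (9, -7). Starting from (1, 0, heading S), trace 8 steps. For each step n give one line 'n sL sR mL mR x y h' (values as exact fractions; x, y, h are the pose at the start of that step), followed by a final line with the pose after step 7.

0 10/13 10/29 210/377 -160/377 1 0 S
1 40/137 8/37 1288/5069 -384/5069 1 -1 W
2 20/101 4/13 332/1313 144/1313 0 -1 N
3 40/117 40/61 3560/7137 2240/7137 0 0 E
4 10/13 10/29 210/377 -160/377 1 0 S
5 40/137 8/37 1288/5069 -384/5069 1 -1 W
6 20/101 4/13 332/1313 144/1313 0 -1 N
7 40/117 40/61 3560/7137 2240/7137 0 0 E
final 1 0 S

n=0: pose=(1,0,S); sL=10/13, sR=10/29; mL=210/377, mR=-160/377; mL+mR=50/377 → advance +1; mR−mL=-370/377 → turn -1·90°
n=1: pose=(1,-1,W); sL=40/137, sR=8/37; mL=1288/5069, mR=-384/5069; mL+mR=904/5069 → advance +1; mR−mL=-1672/5069 → turn -1·90°
n=2: pose=(0,-1,N); sL=20/101, sR=4/13; mL=332/1313, mR=144/1313; mL+mR=476/1313 → advance +1; mR−mL=-188/1313 → turn -1·90°
n=3: pose=(0,0,E); sL=40/117, sR=40/61; mL=3560/7137, mR=2240/7137; mL+mR=5800/7137 → advance +1; mR−mL=-440/2379 → turn -1·90°
n=4: pose=(1,0,S); sL=10/13, sR=10/29; mL=210/377, mR=-160/377; mL+mR=50/377 → advance +1; mR−mL=-370/377 → turn -1·90°
n=5: pose=(1,-1,W); sL=40/137, sR=8/37; mL=1288/5069, mR=-384/5069; mL+mR=904/5069 → advance +1; mR−mL=-1672/5069 → turn -1·90°
n=6: pose=(0,-1,N); sL=20/101, sR=4/13; mL=332/1313, mR=144/1313; mL+mR=476/1313 → advance +1; mR−mL=-188/1313 → turn -1·90°
n=7: pose=(0,0,E); sL=40/117, sR=40/61; mL=3560/7137, mR=2240/7137; mL+mR=5800/7137 → advance +1; mR−mL=-440/2379 → turn -1·90°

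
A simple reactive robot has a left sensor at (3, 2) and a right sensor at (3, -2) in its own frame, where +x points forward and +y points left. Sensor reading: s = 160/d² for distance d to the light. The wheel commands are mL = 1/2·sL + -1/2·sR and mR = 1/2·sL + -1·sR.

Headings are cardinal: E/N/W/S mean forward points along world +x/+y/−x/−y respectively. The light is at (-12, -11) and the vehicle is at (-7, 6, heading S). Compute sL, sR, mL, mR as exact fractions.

left sensor world pos  = (-5, 3); dL² = 245
right sensor world pos = (-9, 3); dR² = 205
sL = 160/245 = 32/49
sR = 160/205 = 32/41
mL = 1/2·sL + -1/2·sR = -128/2009
mR = 1/2·sL + -1·sR = -912/2009

32/49 32/41 -128/2009 -912/2009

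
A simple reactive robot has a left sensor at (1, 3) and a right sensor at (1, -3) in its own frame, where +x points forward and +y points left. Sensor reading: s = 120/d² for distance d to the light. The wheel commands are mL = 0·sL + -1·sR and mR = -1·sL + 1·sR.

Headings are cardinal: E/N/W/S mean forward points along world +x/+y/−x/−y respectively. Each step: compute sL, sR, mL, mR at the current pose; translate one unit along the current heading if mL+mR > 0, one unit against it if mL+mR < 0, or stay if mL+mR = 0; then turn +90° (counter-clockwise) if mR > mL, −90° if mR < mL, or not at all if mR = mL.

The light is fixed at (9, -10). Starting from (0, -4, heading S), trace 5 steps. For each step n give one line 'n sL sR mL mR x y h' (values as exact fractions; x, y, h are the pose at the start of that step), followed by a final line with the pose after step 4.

0 120/61 120/169 -120/169 -12960/10309 0 -4 S
1 30/29 3/5 -3/5 -63/145 0 -3 W
2 120/61 120/157 -120/157 -11520/9577 1 -3 S
3 60/53 60/101 -60/101 -2880/5353 1 -2 W
4 24/13 120/149 -120/149 -2016/1937 2 -2 S
final 2 -1 W

n=0: pose=(0,-4,S); sL=120/61, sR=120/169; mL=-120/169, mR=-12960/10309; mL+mR=-120/61 → advance -1; mR−mL=-5640/10309 → turn -1·90°
n=1: pose=(0,-3,W); sL=30/29, sR=3/5; mL=-3/5, mR=-63/145; mL+mR=-30/29 → advance -1; mR−mL=24/145 → turn +1·90°
n=2: pose=(1,-3,S); sL=120/61, sR=120/157; mL=-120/157, mR=-11520/9577; mL+mR=-120/61 → advance -1; mR−mL=-4200/9577 → turn -1·90°
n=3: pose=(1,-2,W); sL=60/53, sR=60/101; mL=-60/101, mR=-2880/5353; mL+mR=-60/53 → advance -1; mR−mL=300/5353 → turn +1·90°
n=4: pose=(2,-2,S); sL=24/13, sR=120/149; mL=-120/149, mR=-2016/1937; mL+mR=-24/13 → advance -1; mR−mL=-456/1937 → turn -1·90°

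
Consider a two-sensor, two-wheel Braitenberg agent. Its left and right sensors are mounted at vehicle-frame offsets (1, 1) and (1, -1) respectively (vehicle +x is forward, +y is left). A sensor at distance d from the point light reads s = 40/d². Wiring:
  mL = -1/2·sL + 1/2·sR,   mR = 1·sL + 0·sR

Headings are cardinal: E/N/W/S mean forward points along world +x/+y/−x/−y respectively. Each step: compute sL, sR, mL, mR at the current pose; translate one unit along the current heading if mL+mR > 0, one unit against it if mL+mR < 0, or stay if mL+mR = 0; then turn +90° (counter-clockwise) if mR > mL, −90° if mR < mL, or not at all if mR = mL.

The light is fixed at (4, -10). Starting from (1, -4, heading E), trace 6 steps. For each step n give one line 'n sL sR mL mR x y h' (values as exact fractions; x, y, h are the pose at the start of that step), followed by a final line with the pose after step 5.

n=0: pose=(1,-4,E); sL=40/53, sR=40/29; mL=480/1537, mR=40/53; mL+mR=1640/1537 → advance +1; mR−mL=680/1537 → turn +1·90°
n=1: pose=(2,-4,N); sL=20/29, sR=4/5; mL=8/145, mR=20/29; mL+mR=108/145 → advance +1; mR−mL=92/145 → turn +1·90°
n=2: pose=(2,-3,W); sL=8/9, sR=40/73; mL=-112/657, mR=8/9; mL+mR=472/657 → advance +1; mR−mL=232/219 → turn +1·90°
n=3: pose=(1,-3,S); sL=1, sR=10/13; mL=-3/26, mR=1; mL+mR=23/26 → advance +1; mR−mL=29/26 → turn +1·90°
n=4: pose=(1,-4,E); sL=40/53, sR=40/29; mL=480/1537, mR=40/53; mL+mR=1640/1537 → advance +1; mR−mL=680/1537 → turn +1·90°
n=5: pose=(2,-4,N); sL=20/29, sR=4/5; mL=8/145, mR=20/29; mL+mR=108/145 → advance +1; mR−mL=92/145 → turn +1·90°

0 40/53 40/29 480/1537 40/53 1 -4 E
1 20/29 4/5 8/145 20/29 2 -4 N
2 8/9 40/73 -112/657 8/9 2 -3 W
3 1 10/13 -3/26 1 1 -3 S
4 40/53 40/29 480/1537 40/53 1 -4 E
5 20/29 4/5 8/145 20/29 2 -4 N
final 2 -3 W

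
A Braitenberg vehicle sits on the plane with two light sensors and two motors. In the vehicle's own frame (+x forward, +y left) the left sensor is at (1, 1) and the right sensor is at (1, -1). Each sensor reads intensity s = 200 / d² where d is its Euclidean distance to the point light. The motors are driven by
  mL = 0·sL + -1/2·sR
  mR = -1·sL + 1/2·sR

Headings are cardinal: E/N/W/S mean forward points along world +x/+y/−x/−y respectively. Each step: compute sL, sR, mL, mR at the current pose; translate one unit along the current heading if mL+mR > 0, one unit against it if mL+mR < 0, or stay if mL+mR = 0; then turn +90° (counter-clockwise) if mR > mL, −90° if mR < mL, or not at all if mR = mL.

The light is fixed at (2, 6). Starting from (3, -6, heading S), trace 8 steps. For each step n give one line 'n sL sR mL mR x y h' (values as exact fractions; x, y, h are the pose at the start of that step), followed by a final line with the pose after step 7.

0 200/173 200/169 -100/169 -16500/29237 3 -6 S
1 25/13 50/37 -25/37 -600/481 3 -5 E
2 40/29 40/29 -20/29 -20/29 2 -5 S
3 100/61 100/61 -50/61 -50/61 2 -4 S
4 200/101 200/101 -100/101 -100/101 2 -3 S
5 100/41 100/41 -50/41 -50/41 2 -2 S
6 40/13 40/13 -20/13 -20/13 2 -1 S
7 4 4 -2 -2 2 0 S
final 2 1 S

n=0: pose=(3,-6,S); sL=200/173, sR=200/169; mL=-100/169, mR=-16500/29237; mL+mR=-200/173 → advance -1; mR−mL=800/29237 → turn +1·90°
n=1: pose=(3,-5,E); sL=25/13, sR=50/37; mL=-25/37, mR=-600/481; mL+mR=-25/13 → advance -1; mR−mL=-275/481 → turn -1·90°
n=2: pose=(2,-5,S); sL=40/29, sR=40/29; mL=-20/29, mR=-20/29; mL+mR=-40/29 → advance -1; mR−mL=0 → turn +0·90°
n=3: pose=(2,-4,S); sL=100/61, sR=100/61; mL=-50/61, mR=-50/61; mL+mR=-100/61 → advance -1; mR−mL=0 → turn +0·90°
n=4: pose=(2,-3,S); sL=200/101, sR=200/101; mL=-100/101, mR=-100/101; mL+mR=-200/101 → advance -1; mR−mL=0 → turn +0·90°
n=5: pose=(2,-2,S); sL=100/41, sR=100/41; mL=-50/41, mR=-50/41; mL+mR=-100/41 → advance -1; mR−mL=0 → turn +0·90°
n=6: pose=(2,-1,S); sL=40/13, sR=40/13; mL=-20/13, mR=-20/13; mL+mR=-40/13 → advance -1; mR−mL=0 → turn +0·90°
n=7: pose=(2,0,S); sL=4, sR=4; mL=-2, mR=-2; mL+mR=-4 → advance -1; mR−mL=0 → turn +0·90°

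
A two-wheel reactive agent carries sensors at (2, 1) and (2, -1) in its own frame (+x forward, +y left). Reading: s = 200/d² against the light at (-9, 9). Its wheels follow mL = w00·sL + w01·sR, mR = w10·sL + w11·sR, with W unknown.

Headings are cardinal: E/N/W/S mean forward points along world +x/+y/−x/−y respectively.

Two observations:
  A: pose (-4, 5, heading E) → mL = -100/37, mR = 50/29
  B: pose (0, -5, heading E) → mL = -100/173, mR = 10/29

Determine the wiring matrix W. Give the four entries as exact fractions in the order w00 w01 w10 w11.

obs A: pose=(-4,5,E) → sL=100/29, sR=100/37, mL=-100/37, mR=50/29
obs B: pose=(0,-5,E) → sL=20/29, sR=100/173, mL=-100/173, mR=10/29
sensor matrix S = [[100/29, 100/37], [20/29, 100/173]]; det S = 24000/185629
solve [mL_A; mL_B] = S·[w00; w01] and [mR_A; mR_B] = S·[w10; w11]:
  w00 = 0, w01 = -1, w10 = 1/2, w11 = 0

0 -1 1/2 0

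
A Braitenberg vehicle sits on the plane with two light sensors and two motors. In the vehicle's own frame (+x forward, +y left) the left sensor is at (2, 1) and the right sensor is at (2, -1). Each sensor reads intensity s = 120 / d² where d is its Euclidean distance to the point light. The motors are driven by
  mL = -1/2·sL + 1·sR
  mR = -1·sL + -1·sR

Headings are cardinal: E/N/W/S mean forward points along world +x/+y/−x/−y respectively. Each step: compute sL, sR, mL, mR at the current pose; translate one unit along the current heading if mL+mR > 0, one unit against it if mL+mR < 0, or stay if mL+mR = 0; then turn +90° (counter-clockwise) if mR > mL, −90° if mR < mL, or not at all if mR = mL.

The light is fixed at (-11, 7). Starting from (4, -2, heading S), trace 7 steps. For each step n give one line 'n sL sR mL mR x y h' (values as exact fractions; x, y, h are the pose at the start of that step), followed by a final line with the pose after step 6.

0 120/377 120/317 26220/119509 -83280/119509 4 -2 S
1 12/25 60/109 846/2725 -2808/2725 4 -1 W
2 40/87 24/65 788/5655 -4688/5655 5 -1 N
3 30/97 15/53 660/5141 -3045/5141 5 -2 E
4 120/377 120/317 26220/119509 -83280/119509 4 -2 S
5 12/25 60/109 846/2725 -2808/2725 4 -1 W
6 40/87 24/65 788/5655 -4688/5655 5 -1 N
final 5 -2 E

n=0: pose=(4,-2,S); sL=120/377, sR=120/317; mL=26220/119509, mR=-83280/119509; mL+mR=-180/377 → advance -1; mR−mL=-109500/119509 → turn -1·90°
n=1: pose=(4,-1,W); sL=12/25, sR=60/109; mL=846/2725, mR=-2808/2725; mL+mR=-18/25 → advance -1; mR−mL=-3654/2725 → turn -1·90°
n=2: pose=(5,-1,N); sL=40/87, sR=24/65; mL=788/5655, mR=-4688/5655; mL+mR=-20/29 → advance -1; mR−mL=-5476/5655 → turn -1·90°
n=3: pose=(5,-2,E); sL=30/97, sR=15/53; mL=660/5141, mR=-3045/5141; mL+mR=-45/97 → advance -1; mR−mL=-3705/5141 → turn -1·90°
n=4: pose=(4,-2,S); sL=120/377, sR=120/317; mL=26220/119509, mR=-83280/119509; mL+mR=-180/377 → advance -1; mR−mL=-109500/119509 → turn -1·90°
n=5: pose=(4,-1,W); sL=12/25, sR=60/109; mL=846/2725, mR=-2808/2725; mL+mR=-18/25 → advance -1; mR−mL=-3654/2725 → turn -1·90°
n=6: pose=(5,-1,N); sL=40/87, sR=24/65; mL=788/5655, mR=-4688/5655; mL+mR=-20/29 → advance -1; mR−mL=-5476/5655 → turn -1·90°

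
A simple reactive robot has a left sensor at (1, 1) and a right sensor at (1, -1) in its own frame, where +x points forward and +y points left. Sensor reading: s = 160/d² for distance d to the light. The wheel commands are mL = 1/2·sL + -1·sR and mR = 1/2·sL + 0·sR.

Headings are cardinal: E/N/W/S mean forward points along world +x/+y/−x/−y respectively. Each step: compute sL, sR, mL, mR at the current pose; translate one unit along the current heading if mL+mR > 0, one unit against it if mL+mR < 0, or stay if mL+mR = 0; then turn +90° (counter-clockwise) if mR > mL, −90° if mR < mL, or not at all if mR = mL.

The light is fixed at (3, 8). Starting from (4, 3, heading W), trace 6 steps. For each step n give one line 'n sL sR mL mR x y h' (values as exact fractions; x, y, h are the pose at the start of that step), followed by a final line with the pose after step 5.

0 40/9 10 -70/9 20/9 4 3 W
1 32/9 160/37 -848/333 16/9 5 3 S
2 80/9 80/17 -40/153 40/9 5 4 E
3 160/13 32/5 -16/65 80/13 6 4 N
4 8 20 -16 4 6 5 W
5 160/41 32/5 -912/205 80/41 7 5 S
final 7 6 E

n=0: pose=(4,3,W); sL=40/9, sR=10; mL=-70/9, mR=20/9; mL+mR=-50/9 → advance -1; mR−mL=10 → turn +1·90°
n=1: pose=(5,3,S); sL=32/9, sR=160/37; mL=-848/333, mR=16/9; mL+mR=-256/333 → advance -1; mR−mL=160/37 → turn +1·90°
n=2: pose=(5,4,E); sL=80/9, sR=80/17; mL=-40/153, mR=40/9; mL+mR=640/153 → advance +1; mR−mL=80/17 → turn +1·90°
n=3: pose=(6,4,N); sL=160/13, sR=32/5; mL=-16/65, mR=80/13; mL+mR=384/65 → advance +1; mR−mL=32/5 → turn +1·90°
n=4: pose=(6,5,W); sL=8, sR=20; mL=-16, mR=4; mL+mR=-12 → advance -1; mR−mL=20 → turn +1·90°
n=5: pose=(7,5,S); sL=160/41, sR=32/5; mL=-912/205, mR=80/41; mL+mR=-512/205 → advance -1; mR−mL=32/5 → turn +1·90°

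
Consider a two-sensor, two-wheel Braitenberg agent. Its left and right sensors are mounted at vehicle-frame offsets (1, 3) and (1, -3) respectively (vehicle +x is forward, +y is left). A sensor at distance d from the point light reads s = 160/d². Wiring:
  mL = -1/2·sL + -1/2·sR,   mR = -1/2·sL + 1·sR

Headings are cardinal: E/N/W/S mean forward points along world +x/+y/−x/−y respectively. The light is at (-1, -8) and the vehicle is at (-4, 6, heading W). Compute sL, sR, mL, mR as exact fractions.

left sensor world pos  = (-5, 3); dL² = 137
right sensor world pos = (-5, 9); dR² = 305
sL = 160/137 = 160/137
sR = 160/305 = 32/61
mL = -1/2·sL + -1/2·sR = -7072/8357
mR = -1/2·sL + 1·sR = -496/8357

160/137 32/61 -7072/8357 -496/8357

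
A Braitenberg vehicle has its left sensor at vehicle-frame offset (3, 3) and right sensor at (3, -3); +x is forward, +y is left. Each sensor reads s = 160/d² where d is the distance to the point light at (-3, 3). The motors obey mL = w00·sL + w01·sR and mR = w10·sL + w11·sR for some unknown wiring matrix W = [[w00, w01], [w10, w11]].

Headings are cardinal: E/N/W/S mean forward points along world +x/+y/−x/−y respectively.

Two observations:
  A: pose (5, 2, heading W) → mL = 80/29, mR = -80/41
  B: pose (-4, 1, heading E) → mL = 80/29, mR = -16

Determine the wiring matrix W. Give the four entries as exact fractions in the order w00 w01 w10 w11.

obs A: pose=(5,2,W) → sL=160/41, sR=160/29, mL=80/29, mR=-80/41
obs B: pose=(-4,1,E) → sL=32, sR=160/29, mL=80/29, mR=-16
sensor matrix S = [[160/41, 160/29], [32, 160/29]]; det S = -184320/1189
solve [mL_A; mL_B] = S·[w00; w01] and [mR_A; mR_B] = S·[w10; w11]:
  w00 = 0, w01 = 1/2, w10 = -1/2, w11 = 0

0 1/2 -1/2 0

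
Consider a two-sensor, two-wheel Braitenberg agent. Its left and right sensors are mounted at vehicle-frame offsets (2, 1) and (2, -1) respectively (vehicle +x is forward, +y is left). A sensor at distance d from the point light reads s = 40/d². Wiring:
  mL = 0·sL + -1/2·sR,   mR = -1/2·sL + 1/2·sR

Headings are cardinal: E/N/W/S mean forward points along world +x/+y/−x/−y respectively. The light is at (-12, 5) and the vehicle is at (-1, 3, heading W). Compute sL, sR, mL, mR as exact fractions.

left sensor world pos  = (-3, 2); dL² = 90
right sensor world pos = (-3, 4); dR² = 82
sL = 40/90 = 4/9
sR = 40/82 = 20/41
mL = 0·sL + -1/2·sR = -10/41
mR = -1/2·sL + 1/2·sR = 8/369

4/9 20/41 -10/41 8/369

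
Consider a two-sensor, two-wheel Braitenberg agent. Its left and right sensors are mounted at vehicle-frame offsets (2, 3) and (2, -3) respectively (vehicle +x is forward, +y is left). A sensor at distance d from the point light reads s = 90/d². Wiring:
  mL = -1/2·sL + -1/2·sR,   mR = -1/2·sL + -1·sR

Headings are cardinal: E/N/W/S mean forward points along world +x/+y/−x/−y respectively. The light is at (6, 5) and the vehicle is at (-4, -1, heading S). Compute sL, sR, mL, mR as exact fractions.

left sensor world pos  = (-1, -3); dL² = 113
right sensor world pos = (-7, -3); dR² = 233
sL = 90/113 = 90/113
sR = 90/233 = 90/233
mL = -1/2·sL + -1/2·sR = -15570/26329
mR = -1/2·sL + -1·sR = -20655/26329

90/113 90/233 -15570/26329 -20655/26329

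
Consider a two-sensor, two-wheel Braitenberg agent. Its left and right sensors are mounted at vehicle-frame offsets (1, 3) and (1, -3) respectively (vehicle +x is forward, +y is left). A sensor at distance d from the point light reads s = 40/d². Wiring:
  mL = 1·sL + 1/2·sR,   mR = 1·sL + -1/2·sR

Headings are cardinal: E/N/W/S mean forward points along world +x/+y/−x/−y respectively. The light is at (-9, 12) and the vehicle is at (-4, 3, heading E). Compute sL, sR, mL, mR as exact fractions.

5/9 2/9 2/3 4/9

left sensor world pos  = (-3, 6); dL² = 72
right sensor world pos = (-3, 0); dR² = 180
sL = 40/72 = 5/9
sR = 40/180 = 2/9
mL = 1·sL + 1/2·sR = 2/3
mR = 1·sL + -1/2·sR = 4/9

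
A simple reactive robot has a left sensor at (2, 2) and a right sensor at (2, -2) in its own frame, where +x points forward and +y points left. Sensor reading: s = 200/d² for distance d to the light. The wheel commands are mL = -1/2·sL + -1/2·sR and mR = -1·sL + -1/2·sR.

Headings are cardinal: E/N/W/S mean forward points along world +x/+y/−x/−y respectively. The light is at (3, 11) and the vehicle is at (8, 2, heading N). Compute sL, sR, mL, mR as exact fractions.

100/29 100/49 -3900/1421 -6350/1421

left sensor world pos  = (6, 4); dL² = 58
right sensor world pos = (10, 4); dR² = 98
sL = 200/58 = 100/29
sR = 200/98 = 100/49
mL = -1/2·sL + -1/2·sR = -3900/1421
mR = -1·sL + -1/2·sR = -6350/1421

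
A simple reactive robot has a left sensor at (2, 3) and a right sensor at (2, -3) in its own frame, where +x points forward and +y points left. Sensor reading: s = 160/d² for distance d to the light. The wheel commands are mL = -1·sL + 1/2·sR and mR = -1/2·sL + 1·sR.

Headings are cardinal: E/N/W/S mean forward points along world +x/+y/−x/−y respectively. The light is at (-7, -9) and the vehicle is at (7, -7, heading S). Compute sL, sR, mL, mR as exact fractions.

160/289 160/121 3760/34969 36560/34969

left sensor world pos  = (10, -9); dL² = 289
right sensor world pos = (4, -9); dR² = 121
sL = 160/289 = 160/289
sR = 160/121 = 160/121
mL = -1·sL + 1/2·sR = 3760/34969
mR = -1/2·sL + 1·sR = 36560/34969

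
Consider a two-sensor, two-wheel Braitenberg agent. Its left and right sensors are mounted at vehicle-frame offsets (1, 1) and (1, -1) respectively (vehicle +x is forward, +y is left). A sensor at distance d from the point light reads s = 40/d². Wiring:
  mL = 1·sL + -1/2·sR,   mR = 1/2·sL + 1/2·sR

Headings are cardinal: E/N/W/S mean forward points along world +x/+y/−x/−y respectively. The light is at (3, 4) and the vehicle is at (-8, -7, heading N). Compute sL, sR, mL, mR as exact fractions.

left sensor world pos  = (-9, -6); dL² = 244
right sensor world pos = (-7, -6); dR² = 200
sL = 40/244 = 10/61
sR = 40/200 = 1/5
mL = 1·sL + -1/2·sR = 39/610
mR = 1/2·sL + 1/2·sR = 111/610

10/61 1/5 39/610 111/610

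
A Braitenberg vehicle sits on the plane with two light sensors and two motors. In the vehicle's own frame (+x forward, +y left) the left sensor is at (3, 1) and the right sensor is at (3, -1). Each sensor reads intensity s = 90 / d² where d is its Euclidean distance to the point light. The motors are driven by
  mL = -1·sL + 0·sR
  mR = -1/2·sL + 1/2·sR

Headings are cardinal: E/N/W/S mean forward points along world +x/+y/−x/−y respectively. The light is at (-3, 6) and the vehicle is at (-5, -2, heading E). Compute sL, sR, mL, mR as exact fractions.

9/5 45/41 -9/5 -72/205

left sensor world pos  = (-2, -1); dL² = 50
right sensor world pos = (-2, -3); dR² = 82
sL = 90/50 = 9/5
sR = 90/82 = 45/41
mL = -1·sL + 0·sR = -9/5
mR = -1/2·sL + 1/2·sR = -72/205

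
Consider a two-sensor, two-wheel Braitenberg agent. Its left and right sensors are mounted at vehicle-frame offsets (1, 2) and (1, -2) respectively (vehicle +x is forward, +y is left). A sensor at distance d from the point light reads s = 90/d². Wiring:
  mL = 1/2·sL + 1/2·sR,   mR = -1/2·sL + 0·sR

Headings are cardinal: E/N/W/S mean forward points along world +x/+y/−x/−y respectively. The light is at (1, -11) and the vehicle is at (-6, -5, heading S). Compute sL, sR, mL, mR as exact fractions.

9/5 45/53 351/265 -9/10

left sensor world pos  = (-4, -6); dL² = 50
right sensor world pos = (-8, -6); dR² = 106
sL = 90/50 = 9/5
sR = 90/106 = 45/53
mL = 1/2·sL + 1/2·sR = 351/265
mR = -1/2·sL + 0·sR = -9/10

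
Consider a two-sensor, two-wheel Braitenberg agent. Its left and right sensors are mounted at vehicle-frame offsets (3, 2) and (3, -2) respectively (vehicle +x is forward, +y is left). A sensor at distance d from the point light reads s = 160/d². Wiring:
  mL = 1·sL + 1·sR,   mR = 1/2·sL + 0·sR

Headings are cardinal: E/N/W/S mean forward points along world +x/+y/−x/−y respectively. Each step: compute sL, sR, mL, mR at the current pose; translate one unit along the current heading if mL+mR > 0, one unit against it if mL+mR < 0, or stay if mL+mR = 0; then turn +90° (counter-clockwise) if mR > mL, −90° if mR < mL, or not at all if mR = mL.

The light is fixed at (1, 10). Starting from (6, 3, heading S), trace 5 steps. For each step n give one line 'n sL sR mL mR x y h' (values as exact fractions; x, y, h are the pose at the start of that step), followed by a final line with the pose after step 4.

0 160/149 160/109 41280/16241 80/149 6 3 S
1 20/13 4 72/13 10/13 6 2 W
2 160/29 160/61 14400/1769 80/29 5 2 N
3 80/37 16/13 1632/481 40/37 5 3 E
4 160/149 160/109 41280/16241 80/149 6 3 S
final 6 2 W

n=0: pose=(6,3,S); sL=160/149, sR=160/109; mL=41280/16241, mR=80/149; mL+mR=50000/16241 → advance +1; mR−mL=-32560/16241 → turn -1·90°
n=1: pose=(6,2,W); sL=20/13, sR=4; mL=72/13, mR=10/13; mL+mR=82/13 → advance +1; mR−mL=-62/13 → turn -1·90°
n=2: pose=(5,2,N); sL=160/29, sR=160/61; mL=14400/1769, mR=80/29; mL+mR=19280/1769 → advance +1; mR−mL=-9520/1769 → turn -1·90°
n=3: pose=(5,3,E); sL=80/37, sR=16/13; mL=1632/481, mR=40/37; mL+mR=2152/481 → advance +1; mR−mL=-1112/481 → turn -1·90°
n=4: pose=(6,3,S); sL=160/149, sR=160/109; mL=41280/16241, mR=80/149; mL+mR=50000/16241 → advance +1; mR−mL=-32560/16241 → turn -1·90°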